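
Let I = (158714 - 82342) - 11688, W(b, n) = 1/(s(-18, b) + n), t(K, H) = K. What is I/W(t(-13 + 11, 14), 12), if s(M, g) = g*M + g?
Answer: 2975464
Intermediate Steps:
s(M, g) = g + M*g (s(M, g) = M*g + g = g + M*g)
W(b, n) = 1/(n - 17*b) (W(b, n) = 1/(b*(1 - 18) + n) = 1/(b*(-17) + n) = 1/(-17*b + n) = 1/(n - 17*b))
I = 64684 (I = 76372 - 11688 = 64684)
I/W(t(-13 + 11, 14), 12) = 64684/(1/(12 - 17*(-13 + 11))) = 64684/(1/(12 - 17*(-2))) = 64684/(1/(12 + 34)) = 64684/(1/46) = 64684*46 = 2975464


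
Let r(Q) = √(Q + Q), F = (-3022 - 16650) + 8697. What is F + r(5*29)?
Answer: -10975 + √290 ≈ -10958.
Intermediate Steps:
F = -10975 (F = -19672 + 8697 = -10975)
r(Q) = √2*√Q (r(Q) = √(2*Q) = √2*√Q)
F + r(5*29) = -10975 + √2*√(5*29) = -10975 + √2*√145 = -10975 + √290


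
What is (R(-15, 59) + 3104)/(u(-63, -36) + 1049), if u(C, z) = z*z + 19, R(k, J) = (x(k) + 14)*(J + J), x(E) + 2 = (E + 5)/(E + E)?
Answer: 6839/3546 ≈ 1.9287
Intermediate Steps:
x(E) = -2 + (5 + E)/(2*E) (x(E) = -2 + (E + 5)/(E + E) = -2 + (5 + E)/((2*E)) = -2 + (5 + E)*(1/(2*E)) = -2 + (5 + E)/(2*E))
R(k, J) = 2*J*(14 + (5 - 3*k)/(2*k)) (R(k, J) = ((5 - 3*k)/(2*k) + 14)*(J + J) = (14 + (5 - 3*k)/(2*k))*(2*J) = 2*J*(14 + (5 - 3*k)/(2*k)))
u(C, z) = 19 + z² (u(C, z) = z² + 19 = 19 + z²)
(R(-15, 59) + 3104)/(u(-63, -36) + 1049) = ((25*59 + 5*59/(-15)) + 3104)/((19 + (-36)²) + 1049) = ((1475 + 5*59*(-1/15)) + 3104)/((19 + 1296) + 1049) = ((1475 - 59/3) + 3104)/(1315 + 1049) = (4366/3 + 3104)/2364 = (13678/3)*(1/2364) = 6839/3546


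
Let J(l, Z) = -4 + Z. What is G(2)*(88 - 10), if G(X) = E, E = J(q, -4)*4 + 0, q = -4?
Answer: -2496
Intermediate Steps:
E = -32 (E = (-4 - 4)*4 + 0 = -8*4 + 0 = -32 + 0 = -32)
G(X) = -32
G(2)*(88 - 10) = -32*(88 - 10) = -32*78 = -2496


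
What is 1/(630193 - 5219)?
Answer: 1/624974 ≈ 1.6001e-6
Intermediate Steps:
1/(630193 - 5219) = 1/624974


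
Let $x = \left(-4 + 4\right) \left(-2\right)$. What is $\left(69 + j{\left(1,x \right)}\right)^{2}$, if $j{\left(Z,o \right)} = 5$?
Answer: $5476$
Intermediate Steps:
$x = 0$ ($x = 0 \left(-2\right) = 0$)
$\left(69 + j{\left(1,x \right)}\right)^{2} = \left(69 + 5\right)^{2} = 74^{2} = 5476$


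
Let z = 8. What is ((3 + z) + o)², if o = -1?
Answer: 100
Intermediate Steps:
((3 + z) + o)² = ((3 + 8) - 1)² = (11 - 1)² = 10² = 100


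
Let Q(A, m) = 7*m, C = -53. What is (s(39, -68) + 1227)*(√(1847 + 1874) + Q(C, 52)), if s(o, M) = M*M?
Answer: 2486675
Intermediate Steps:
s(o, M) = M²
(s(39, -68) + 1227)*(√(1847 + 1874) + Q(C, 52)) = ((-68)² + 1227)*(√(1847 + 1874) + 7*52) = (4624 + 1227)*(√3721 + 364) = 5851*(61 + 364) = 5851*425 = 2486675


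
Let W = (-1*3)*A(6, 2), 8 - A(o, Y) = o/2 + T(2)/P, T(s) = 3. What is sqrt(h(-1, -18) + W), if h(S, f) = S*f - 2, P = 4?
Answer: sqrt(13)/2 ≈ 1.8028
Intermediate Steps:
h(S, f) = -2 + S*f
A(o, Y) = 29/4 - o/2 (A(o, Y) = 8 - (o/2 + 3/4) = 8 - (3/4 + o/2) = 8 + (-3/4 - o/2) = 29/4 - o/2)
W = -51/4 (W = (-1*3)*(29/4 - 1/2*6) = -3*(29/4 - 3) = -3*17/4 = -51/4 ≈ -12.750)
sqrt(h(-1, -18) + W) = sqrt((-2 - 1*(-18)) - 51/4) = sqrt((-2 + 18) - 51/4) = sqrt(16 - 51/4) = sqrt(13/4) = sqrt(13)/2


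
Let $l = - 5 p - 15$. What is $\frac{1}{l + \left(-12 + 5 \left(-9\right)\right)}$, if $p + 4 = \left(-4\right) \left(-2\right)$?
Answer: $- \frac{1}{92} \approx -0.01087$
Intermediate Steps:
$p = 4$ ($p = -4 - -8 = -4 + 8 = 4$)
$l = -35$ ($l = \left(-5\right) 4 - 15 = -20 - 15 = -35$)
$\frac{1}{l + \left(-12 + 5 \left(-9\right)\right)} = \frac{1}{-35 + \left(-12 + 5 \left(-9\right)\right)} = \frac{1}{-35 - 57} = \frac{1}{-92} = - \frac{1}{92}$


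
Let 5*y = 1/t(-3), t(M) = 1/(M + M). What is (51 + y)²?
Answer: 62001/25 ≈ 2480.0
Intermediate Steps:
t(M) = 1/(2*M)
y = -6/5 (y = 1/(5*(((½)/(-3)))) = 1/(5*(((½)*(-⅓)))) = 1/(5*(-⅙)) = (⅕)*(-6) = -6/5 ≈ -1.2000)
(51 + y)² = (51 - 6/5)² = (249/5)² = 62001/25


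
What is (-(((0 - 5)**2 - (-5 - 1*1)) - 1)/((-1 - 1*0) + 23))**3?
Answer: -3375/1331 ≈ -2.5357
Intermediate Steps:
(-(((0 - 5)**2 - (-5 - 1*1)) - 1)/((-1 - 1*0) + 23))**3 = (-(((-5)**2 - (-5 - 1)) - 1)/((-1 + 0) + 23))**3 = (-((25 - 1*(-6)) - 1)/(-1 + 23))**3 = (-((25 + 6) - 1)/22)**3 = (-(31 - 1)/22)**3 = (-30/22)**3 = (-1*15/11)**3 = (-15/11)**3 = -3375/1331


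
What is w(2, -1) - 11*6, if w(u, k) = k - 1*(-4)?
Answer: -63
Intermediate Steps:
w(u, k) = 4 + k (w(u, k) = k + 4 = 4 + k)
w(2, -1) - 11*6 = (4 - 1) - 11*6 = 3 - 66 = -63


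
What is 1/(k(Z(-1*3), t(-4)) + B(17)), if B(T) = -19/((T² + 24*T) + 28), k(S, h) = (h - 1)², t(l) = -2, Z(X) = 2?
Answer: 725/6506 ≈ 0.11144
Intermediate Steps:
k(S, h) = (-1 + h)²
B(T) = -19/(28 + T² + 24*T)
1/(k(Z(-1*3), t(-4)) + B(17)) = 1/((-1 - 2)² - 19/(28 + 17² + 24*17)) = 1/((-3)² - 19/(28 + 289 + 408)) = 1/(9 - 19/725) = 1/(6506/725) = 725/6506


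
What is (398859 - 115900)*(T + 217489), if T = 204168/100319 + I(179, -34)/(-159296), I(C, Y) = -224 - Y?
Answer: 25880302192508739957/420537248 ≈ 6.1541e+10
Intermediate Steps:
T = 856373851/420537248 (T = 204168/100319 + (-224 - 1*(-34))/(-159296) = 204168*(1/100319) + (-224 + 34)*(-1/159296) = 204168/100319 - 190*(-1/159296) = 204168/100319 + 5/4192 = 856373851/420537248 ≈ 2.0364)
(398859 - 115900)*(T + 217489) = (398859 - 115900)*(856373851/420537248 + 217489) = 282959*(91463081904123/420537248) = 25880302192508739957/420537248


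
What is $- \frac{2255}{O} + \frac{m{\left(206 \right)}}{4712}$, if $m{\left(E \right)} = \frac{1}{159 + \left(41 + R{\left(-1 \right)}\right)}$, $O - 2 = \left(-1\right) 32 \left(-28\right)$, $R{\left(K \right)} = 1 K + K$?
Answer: $- \frac{1051929991}{418906224} \approx -2.5111$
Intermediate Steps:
$R{\left(K \right)} = 2 K$ ($R{\left(K \right)} = K + K = 2 K$)
$O = 898$ ($O = 2 + \left(-1\right) 32 \left(-28\right) = 2 - -896 = 2 + 896 = 898$)
$m{\left(E \right)} = \frac{1}{198}$ ($m{\left(E \right)} = \frac{1}{159 + \left(41 + 2 \left(-1\right)\right)} = \frac{1}{159 + \left(41 - 2\right)} = \frac{1}{159 + 39} = \frac{1}{198}$)
$- \frac{2255}{O} + \frac{m{\left(206 \right)}}{4712} = - \frac{2255}{898} + \frac{1}{198 \cdot 4712} = \left(-2255\right) \frac{1}{898} + \frac{1}{198} \cdot \frac{1}{4712} = - \frac{2255}{898} + \frac{1}{932976} = - \frac{1051929991}{418906224}$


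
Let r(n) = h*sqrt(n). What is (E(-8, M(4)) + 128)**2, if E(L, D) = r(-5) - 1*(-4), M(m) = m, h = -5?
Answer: 17299 - 1320*I*sqrt(5) ≈ 17299.0 - 2951.6*I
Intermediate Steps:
r(n) = -5*sqrt(n)
E(L, D) = 4 - 5*I*sqrt(5) (E(L, D) = -5*I*sqrt(5) - 1*(-4) = -5*I*sqrt(5) + 4 = 4 - 5*I*sqrt(5))
(E(-8, M(4)) + 128)**2 = ((4 - 5*I*sqrt(5)) + 128)**2 = (132 - 5*I*sqrt(5))**2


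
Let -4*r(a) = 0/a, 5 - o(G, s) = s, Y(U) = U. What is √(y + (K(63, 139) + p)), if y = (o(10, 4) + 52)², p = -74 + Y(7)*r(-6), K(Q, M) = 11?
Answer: √2746 ≈ 52.402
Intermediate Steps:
o(G, s) = 5 - s
r(a) = 0 (r(a) = -0/a = -¼*0 = 0)
p = -74 (p = -74 + 7*0 = -74 + 0 = -74)
y = 2809 (y = ((5 - 1*4) + 52)² = ((5 - 4) + 52)² = (1 + 52)² = 53² = 2809)
√(y + (K(63, 139) + p)) = √(2809 + (11 - 74)) = √(2809 - 63) = √2746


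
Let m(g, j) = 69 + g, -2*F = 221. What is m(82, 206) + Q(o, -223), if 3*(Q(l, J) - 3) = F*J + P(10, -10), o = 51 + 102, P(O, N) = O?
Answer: 50227/6 ≈ 8371.2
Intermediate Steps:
F = -221/2 (F = -½*221 = -221/2 ≈ -110.50)
o = 153
Q(l, J) = 19/3 - 221*J/6 (Q(l, J) = 3 + (-221*J/2 + 10)/3 = 3 + (10 - 221*J/2)/3 = 3 + (10/3 - 221*J/6) = 19/3 - 221*J/6)
m(82, 206) + Q(o, -223) = (69 + 82) + (19/3 - 221/6*(-223)) = 151 + (19/3 + 49283/6) = 151 + 49321/6 = 50227/6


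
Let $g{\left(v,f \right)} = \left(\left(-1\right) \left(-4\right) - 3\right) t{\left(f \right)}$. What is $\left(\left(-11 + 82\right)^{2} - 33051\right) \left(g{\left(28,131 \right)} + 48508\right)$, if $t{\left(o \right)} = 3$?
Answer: $-1358793110$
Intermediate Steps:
$g{\left(v,f \right)} = 3$ ($g{\left(v,f \right)} = \left(\left(-1\right) \left(-4\right) - 3\right) 3 = \left(4 - 3\right) 3 = 1 \cdot 3 = 3$)
$\left(\left(-11 + 82\right)^{2} - 33051\right) \left(g{\left(28,131 \right)} + 48508\right) = \left(\left(-11 + 82\right)^{2} - 33051\right) \left(3 + 48508\right) = \left(71^{2} - 33051\right) 48511 = \left(5041 - 33051\right) 48511 = \left(-28010\right) 48511 = -1358793110$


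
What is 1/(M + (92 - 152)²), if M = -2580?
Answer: 1/1020 ≈ 0.00098039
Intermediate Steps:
1/(M + (92 - 152)²) = 1/(-2580 + (92 - 152)²) = 1/(-2580 + (-60)²) = 1/(-2580 + 3600) = 1/1020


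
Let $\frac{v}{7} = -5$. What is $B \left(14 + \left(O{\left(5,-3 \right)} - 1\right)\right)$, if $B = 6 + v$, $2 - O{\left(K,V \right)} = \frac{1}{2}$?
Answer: $- \frac{841}{2} \approx -420.5$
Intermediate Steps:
$v = -35$ ($v = 7 \left(-5\right) = -35$)
$O{\left(K,V \right)} = \frac{3}{2}$ ($O{\left(K,V \right)} = 2 - \frac{1}{2} = \frac{3}{2}$)
$B = -29$ ($B = 6 - 35 = -29$)
$B \left(14 + \left(O{\left(5,-3 \right)} - 1\right)\right) = - 29 \left(14 + \left(\frac{3}{2} - 1\right)\right) = - 29 \left(14 + \frac{1}{2}\right) = \left(-29\right) \frac{29}{2} = - \frac{841}{2}$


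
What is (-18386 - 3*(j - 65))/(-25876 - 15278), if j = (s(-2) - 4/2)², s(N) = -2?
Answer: 18239/41154 ≈ 0.44319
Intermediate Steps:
j = 16 (j = (-2 - 4/2)² = (-2 - 4*½)² = (-2 - 2)² = (-4)² = 16)
(-18386 - 3*(j - 65))/(-25876 - 15278) = (-18386 - 3*(16 - 65))/(-25876 - 15278) = (-18386 - 3*(-49))/(-41154) = (-18386 + 147)*(-1/41154) = -18239*(-1/41154) = 18239/41154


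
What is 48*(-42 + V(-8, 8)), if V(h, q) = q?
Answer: -1632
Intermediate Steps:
48*(-42 + V(-8, 8)) = 48*(-42 + 8) = 48*(-34) = -1632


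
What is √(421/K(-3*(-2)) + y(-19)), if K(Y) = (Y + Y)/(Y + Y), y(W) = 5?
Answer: √426 ≈ 20.640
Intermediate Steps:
K(Y) = 1 (K(Y) = (2*Y)/((2*Y)) = (2*Y)*(1/(2*Y)) = 1)
√(421/K(-3*(-2)) + y(-19)) = √(421/1 + 5) = √(421*1 + 5) = √(421 + 5) = √426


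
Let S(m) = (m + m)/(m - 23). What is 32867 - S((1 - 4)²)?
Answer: 230078/7 ≈ 32868.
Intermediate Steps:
S(m) = 2*m/(-23 + m) (S(m) = (2*m)/(-23 + m) = 2*m/(-23 + m))
32867 - S((1 - 4)²) = 32867 - 2*(1 - 4)²/(-23 + (1 - 4)²) = 32867 - 2*(-3)²/(-23 + (-3)²) = 32867 - 2*9/(-23 + 9) = 32867 - 2*9/(-14) = 32867 - 2*9*(-1)/14 = 32867 - 1*(-9/7) = 32867 + 9/7 = 230078/7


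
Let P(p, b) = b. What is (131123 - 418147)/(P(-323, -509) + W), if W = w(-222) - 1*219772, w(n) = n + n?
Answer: 287024/220725 ≈ 1.3004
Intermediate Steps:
w(n) = 2*n
W = -220216 (W = 2*(-222) - 1*219772 = -444 - 219772 = -220216)
(131123 - 418147)/(P(-323, -509) + W) = (131123 - 418147)/(-509 - 220216) = -287024/(-220725) = -287024*(-1/220725) = 287024/220725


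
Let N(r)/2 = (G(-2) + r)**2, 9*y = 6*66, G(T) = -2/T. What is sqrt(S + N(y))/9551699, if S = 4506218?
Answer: 2*sqrt(1127567)/9551699 ≈ 0.00022234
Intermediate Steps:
y = 44 (y = (6*66)/9 = (1/9)*396 = 44)
N(r) = 2*(1 + r)**2 (N(r) = 2*(-2/(-2) + r)**2 = 2*(-2*(-1/2) + r)**2 = 2*(1 + r)**2)
sqrt(S + N(y))/9551699 = sqrt(4506218 + 2*(1 + 44)**2)/9551699 = sqrt(4506218 + 2*45**2)*(1/9551699) = sqrt(4506218 + 2*2025)*(1/9551699) = sqrt(4506218 + 4050)*(1/9551699) = sqrt(4510268)*(1/9551699) = (2*sqrt(1127567))*(1/9551699) = 2*sqrt(1127567)/9551699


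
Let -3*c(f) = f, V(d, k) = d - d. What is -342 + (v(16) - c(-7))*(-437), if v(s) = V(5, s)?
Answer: 2033/3 ≈ 677.67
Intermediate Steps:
V(d, k) = 0
c(f) = -f/3
v(s) = 0
-342 + (v(16) - c(-7))*(-437) = -342 + (0 - (-1)*(-7)/3)*(-437) = -342 + (0 - 1*7/3)*(-437) = -342 + (0 - 7/3)*(-437) = -342 - 7/3*(-437) = -342 + 3059/3 = 2033/3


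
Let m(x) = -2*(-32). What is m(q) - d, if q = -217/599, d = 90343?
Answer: -90279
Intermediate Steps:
q = -217/599 (q = -217*1/599 = -217/599 ≈ -0.36227)
m(x) = 64
m(q) - d = 64 - 1*90343 = 64 - 90343 = -90279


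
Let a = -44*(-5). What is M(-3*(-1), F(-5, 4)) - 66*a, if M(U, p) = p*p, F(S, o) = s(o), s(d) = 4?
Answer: -14504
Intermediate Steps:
F(S, o) = 4
M(U, p) = p²
a = 220
M(-3*(-1), F(-5, 4)) - 66*a = 4² - 66*220 = 16 - 14520 = -14504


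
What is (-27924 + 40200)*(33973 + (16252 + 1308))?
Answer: 632619108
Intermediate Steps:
(-27924 + 40200)*(33973 + (16252 + 1308)) = 12276*(33973 + 17560) = 12276*51533 = 632619108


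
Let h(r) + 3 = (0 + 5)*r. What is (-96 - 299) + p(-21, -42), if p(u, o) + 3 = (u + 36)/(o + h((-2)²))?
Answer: -1993/5 ≈ -398.60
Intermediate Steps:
h(r) = -3 + 5*r (h(r) = -3 + (0 + 5)*r = -3 + 5*r)
p(u, o) = -3 + (36 + u)/(17 + o) (p(u, o) = -3 + (u + 36)/(o + (-3 + 5*(-2)²)) = -3 + (36 + u)/(o + (-3 + 5*4)) = -3 + (36 + u)/(o + (-3 + 20)) = -3 + (36 + u)/(o + 17) = -3 + (36 + u)/(17 + o))
(-96 - 299) + p(-21, -42) = (-96 - 299) + (-15 - 21 - 3*(-42))/(17 - 42) = -395 + (-15 - 21 + 126)/(-25) = -395 - 1/25*90 = -395 - 18/5 = -1993/5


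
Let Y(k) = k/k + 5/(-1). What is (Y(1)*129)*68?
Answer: -35088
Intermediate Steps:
Y(k) = -4 (Y(k) = 1 + 5*(-1) = 1 - 5 = -4)
(Y(1)*129)*68 = -4*129*68 = -516*68 = -35088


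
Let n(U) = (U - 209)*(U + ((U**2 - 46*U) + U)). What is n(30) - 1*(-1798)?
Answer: 76978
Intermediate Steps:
n(U) = (-209 + U)*(U**2 - 44*U) (n(U) = (-209 + U)*(U + (U**2 - 45*U)) = (-209 + U)*(U**2 - 44*U))
n(30) - 1*(-1798) = 30*(9196 + 30**2 - 253*30) - 1*(-1798) = 30*(9196 + 900 - 7590) + 1798 = 30*2506 + 1798 = 75180 + 1798 = 76978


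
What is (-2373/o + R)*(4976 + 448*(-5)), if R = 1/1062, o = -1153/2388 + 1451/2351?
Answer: -307223711399608/6357545 ≈ -4.8324e+7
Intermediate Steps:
o = 754285/5614188 (o = -1153*1/2388 + 1451*(1/2351) = -1153/2388 + 1451/2351 = 754285/5614188 ≈ 0.13435)
R = 1/1062 ≈ 0.00094162
(-2373/o + R)*(4976 + 448*(-5)) = (-2373/754285/5614188 + 1/1062)*(4976 + 448*(-5)) = (-2373*5614188/754285 + 1/1062)*(4976 - 2240) = (-1903209732/107755 + 1/1062)*2736 = -2021208627629/114435810*2736 = -307223711399608/6357545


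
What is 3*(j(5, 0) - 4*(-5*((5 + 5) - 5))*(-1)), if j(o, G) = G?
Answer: -300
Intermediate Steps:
3*(j(5, 0) - 4*(-5*((5 + 5) - 5))*(-1)) = 3*(0 - 4*(-5*((5 + 5) - 5))*(-1)) = 3*(0 - 4*(-5*(10 - 5))*(-1)) = 3*(0 - 4*(-5*5)*(-1)) = 3*(0 - (-100)*(-1)) = 3*(0 - 4*25) = 3*(0 - 100) = 3*(-100) = -300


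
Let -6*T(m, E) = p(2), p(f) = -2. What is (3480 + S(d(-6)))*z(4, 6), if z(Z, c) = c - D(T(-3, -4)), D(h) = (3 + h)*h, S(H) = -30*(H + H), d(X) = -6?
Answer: 56320/3 ≈ 18773.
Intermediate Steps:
T(m, E) = ⅓ (T(m, E) = -⅙*(-2) = ⅓)
S(H) = -60*H
D(h) = h*(3 + h)
z(Z, c) = -10/9 + c (z(Z, c) = c - (3 + ⅓)/3 = c - 10/(3*3) = c - 1*10/9 = c - 10/9 = -10/9 + c)
(3480 + S(d(-6)))*z(4, 6) = (3480 - 60*(-6))*(-10/9 + 6) = (3480 + 360)*(44/9) = 3840*(44/9) = 56320/3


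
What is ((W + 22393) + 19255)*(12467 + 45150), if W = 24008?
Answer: 3782901752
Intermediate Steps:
((W + 22393) + 19255)*(12467 + 45150) = ((24008 + 22393) + 19255)*(12467 + 45150) = (46401 + 19255)*57617 = 65656*57617 = 3782901752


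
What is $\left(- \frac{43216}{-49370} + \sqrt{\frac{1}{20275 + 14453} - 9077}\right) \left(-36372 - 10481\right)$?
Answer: $- \frac{1012399624}{24685} - \frac{46853 i \sqrt{2736792609510}}{17364} \approx -41013.0 - 4.4638 \cdot 10^{6} i$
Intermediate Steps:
$\left(- \frac{43216}{-49370} + \sqrt{\frac{1}{20275 + 14453} - 9077}\right) \left(-36372 - 10481\right) = \left(\left(-43216\right) \left(- \frac{1}{49370}\right) + \sqrt{\frac{1}{34728} - 9077}\right) \left(-46853\right) = \left(\frac{21608}{24685} + \sqrt{\frac{1}{34728} - 9077}\right) \left(-46853\right) = \left(\frac{21608}{24685} + \sqrt{- \frac{315226055}{34728}}\right) \left(-46853\right) = \left(\frac{21608}{24685} + \frac{i \sqrt{2736792609510}}{17364}\right) \left(-46853\right) = - \frac{1012399624}{24685} - \frac{46853 i \sqrt{2736792609510}}{17364}$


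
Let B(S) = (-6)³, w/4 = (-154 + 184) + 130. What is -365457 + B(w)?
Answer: -365673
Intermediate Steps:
w = 640 (w = 4*((-154 + 184) + 130) = 4*(30 + 130) = 4*160 = 640)
B(S) = -216
-365457 + B(w) = -365457 - 216 = -365673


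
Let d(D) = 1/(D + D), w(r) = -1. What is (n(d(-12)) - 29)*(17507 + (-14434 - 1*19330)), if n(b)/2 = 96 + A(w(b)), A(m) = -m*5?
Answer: -2812461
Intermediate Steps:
A(m) = -5*m
d(D) = 1/(2*D)
n(b) = 202 (n(b) = 2*(96 - 5*(-1)) = 2*(96 + 5) = 2*101 = 202)
(n(d(-12)) - 29)*(17507 + (-14434 - 1*19330)) = (202 - 29)*(17507 + (-14434 - 1*19330)) = 173*(17507 + (-14434 - 19330)) = 173*(17507 - 33764) = 173*(-16257) = -2812461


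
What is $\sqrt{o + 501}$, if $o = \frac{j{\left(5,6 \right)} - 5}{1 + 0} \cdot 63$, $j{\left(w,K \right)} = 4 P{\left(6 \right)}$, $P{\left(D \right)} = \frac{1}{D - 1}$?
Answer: $\frac{\sqrt{5910}}{5} \approx 15.375$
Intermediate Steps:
$P{\left(D \right)} = \frac{1}{-1 + D}$
$j{\left(w,K \right)} = \frac{4}{5}$ ($j{\left(w,K \right)} = \frac{4}{-1 + 6} = \frac{4}{5}$)
$o = - \frac{1323}{5}$ ($o = \frac{\frac{4}{5} - 5}{1 + 0} \cdot 63 = - \frac{21}{5 \cdot 1} \cdot 63 = \left(- \frac{21}{5}\right) 1 \cdot 63 = \left(- \frac{21}{5}\right) 63 = - \frac{1323}{5} \approx -264.6$)
$\sqrt{o + 501} = \sqrt{- \frac{1323}{5} + 501} = \sqrt{\frac{1182}{5}} = \frac{\sqrt{5910}}{5}$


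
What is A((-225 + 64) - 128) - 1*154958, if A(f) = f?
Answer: -155247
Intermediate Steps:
A((-225 + 64) - 128) - 1*154958 = ((-225 + 64) - 128) - 1*154958 = (-161 - 128) - 154958 = -289 - 154958 = -155247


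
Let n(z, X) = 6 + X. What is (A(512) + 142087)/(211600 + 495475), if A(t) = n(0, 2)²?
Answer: 142151/707075 ≈ 0.20104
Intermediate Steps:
A(t) = 64 (A(t) = (6 + 2)² = 8² = 64)
(A(512) + 142087)/(211600 + 495475) = (64 + 142087)/(211600 + 495475) = 142151/707075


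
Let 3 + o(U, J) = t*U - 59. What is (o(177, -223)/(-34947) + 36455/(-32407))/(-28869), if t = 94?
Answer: 78746579/1421518884687 ≈ 5.5396e-5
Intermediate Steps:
o(U, J) = -62 + 94*U (o(U, J) = -3 + (94*U - 59) = -3 + (-59 + 94*U) = -62 + 94*U)
(o(177, -223)/(-34947) + 36455/(-32407))/(-28869) = ((-62 + 94*177)/(-34947) + 36455/(-32407))/(-28869) = ((-62 + 16638)*(-1/34947) + 36455*(-1/32407))*(-1/28869) = (16576*(-1/34947) - 1585/1409)*(-1/28869) = (-16576/34947 - 1585/1409)*(-1/28869) = -78746579/49240323*(-1/28869) = 78746579/1421518884687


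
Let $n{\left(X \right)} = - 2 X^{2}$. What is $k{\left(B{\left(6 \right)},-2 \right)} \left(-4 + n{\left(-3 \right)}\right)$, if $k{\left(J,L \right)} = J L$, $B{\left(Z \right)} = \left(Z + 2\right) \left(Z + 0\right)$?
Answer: $2112$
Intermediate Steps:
$B{\left(Z \right)} = Z \left(2 + Z\right)$ ($B{\left(Z \right)} = \left(2 + Z\right) Z = Z \left(2 + Z\right)$)
$k{\left(B{\left(6 \right)},-2 \right)} \left(-4 + n{\left(-3 \right)}\right) = 6 \left(2 + 6\right) \left(-2\right) \left(-4 - 2 \left(-3\right)^{2}\right) = 6 \cdot 8 \left(-2\right) \left(-4 - 18\right) = 48 \left(-2\right) \left(-4 - 18\right) = \left(-96\right) \left(-22\right) = 2112$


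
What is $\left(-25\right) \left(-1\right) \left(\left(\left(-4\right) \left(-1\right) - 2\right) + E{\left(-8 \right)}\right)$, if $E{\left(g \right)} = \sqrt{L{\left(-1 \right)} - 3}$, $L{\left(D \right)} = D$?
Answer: $50 + 50 i \approx 50.0 + 50.0 i$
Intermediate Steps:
$E{\left(g \right)} = 2 i$ ($E{\left(g \right)} = \sqrt{-1 - 3} = \sqrt{-4} = 2 i$)
$\left(-25\right) \left(-1\right) \left(\left(\left(-4\right) \left(-1\right) - 2\right) + E{\left(-8 \right)}\right) = \left(-25\right) \left(-1\right) \left(\left(\left(-4\right) \left(-1\right) - 2\right) + 2 i\right) = 25 \left(\left(4 - 2\right) + 2 i\right) = 25 \left(2 + 2 i\right) = 50 + 50 i$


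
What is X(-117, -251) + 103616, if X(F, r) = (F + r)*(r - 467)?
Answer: 367840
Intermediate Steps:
X(F, r) = (-467 + r)*(F + r) (X(F, r) = (F + r)*(-467 + r) = (-467 + r)*(F + r))
X(-117, -251) + 103616 = ((-251)² - 467*(-117) - 467*(-251) - 117*(-251)) + 103616 = (63001 + 54639 + 117217 + 29367) + 103616 = 264224 + 103616 = 367840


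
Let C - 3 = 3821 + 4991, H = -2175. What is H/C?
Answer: -435/1763 ≈ -0.24674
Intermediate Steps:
C = 8815 (C = 3 + (3821 + 4991) = 3 + 8812 = 8815)
H/C = -2175/8815 = -2175*1/8815 = -435/1763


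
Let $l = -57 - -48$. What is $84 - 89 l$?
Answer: $885$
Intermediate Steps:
$l = -9$ ($l = -57 + 48 = -9$)
$84 - 89 l = 84 - -801 = 84 + 801 = 885$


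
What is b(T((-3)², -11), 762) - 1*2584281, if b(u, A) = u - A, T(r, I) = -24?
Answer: -2585067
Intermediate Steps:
b(T((-3)², -11), 762) - 1*2584281 = (-24 - 1*762) - 1*2584281 = (-24 - 762) - 2584281 = -786 - 2584281 = -2585067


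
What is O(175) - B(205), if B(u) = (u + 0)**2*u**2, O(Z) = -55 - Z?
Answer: -1766100855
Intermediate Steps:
B(u) = u**4 (B(u) = u**2*u**2 = u**4)
O(175) - B(205) = (-55 - 1*175) - 1*205**4 = (-55 - 175) - 1*1766100625 = -230 - 1766100625 = -1766100855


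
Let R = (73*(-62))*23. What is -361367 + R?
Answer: -465465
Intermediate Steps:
R = -104098 (R = -4526*23 = -104098)
-361367 + R = -361367 - 104098 = -465465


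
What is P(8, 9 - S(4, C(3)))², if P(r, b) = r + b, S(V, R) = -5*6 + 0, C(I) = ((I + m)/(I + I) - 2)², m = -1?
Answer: 2209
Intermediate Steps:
C(I) = (-2 + (-1 + I)/(2*I))² (C(I) = ((I - 1)/(I + I) - 2)² = ((-1 + I)/((2*I)) - 2)² = ((-1 + I)*(1/(2*I)) - 2)² = ((-1 + I)/(2*I) - 2)² = (-2 + (-1 + I)/(2*I))²)
S(V, R) = -30 (S(V, R) = -30 + 0 = -30)
P(r, b) = b + r
P(8, 9 - S(4, C(3)))² = ((9 - 1*(-30)) + 8)² = ((9 + 30) + 8)² = (39 + 8)² = 47² = 2209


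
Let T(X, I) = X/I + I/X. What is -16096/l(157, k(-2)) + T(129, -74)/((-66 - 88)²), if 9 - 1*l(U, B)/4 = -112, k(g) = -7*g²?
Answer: -7528990501/226392936 ≈ -33.256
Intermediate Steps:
T(X, I) = I/X + X/I
l(U, B) = 484 (l(U, B) = 36 - 4*(-112) = 36 + 448 = 484)
-16096/l(157, k(-2)) + T(129, -74)/((-66 - 88)²) = -16096/484 + (-74/129 + 129/(-74))/((-66 - 88)²) = -16096*1/484 + (-74*1/129 + 129*(-1/74))/((-154)²) = -4024/121 + (-74/129 - 129/74)/23716 = -4024/121 - 22117/9546*1/23716 = -4024/121 - 22117/226392936 = -7528990501/226392936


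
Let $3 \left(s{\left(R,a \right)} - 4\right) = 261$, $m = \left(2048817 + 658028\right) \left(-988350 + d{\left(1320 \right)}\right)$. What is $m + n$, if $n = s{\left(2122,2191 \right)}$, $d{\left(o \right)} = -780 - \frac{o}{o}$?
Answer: $-2677424301604$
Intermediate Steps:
$d{\left(o \right)} = -781$ ($d{\left(o \right)} = -780 - 1 = -781$)
$m = -2677424301695$ ($m = \left(2048817 + 658028\right) \left(-988350 - 781\right) = 2706845 \left(-989131\right) = -2677424301695$)
$s{\left(R,a \right)} = 91$ ($s{\left(R,a \right)} = 4 + \frac{1}{3} \cdot 261 = 4 + 87 = 91$)
$n = 91$
$m + n = -2677424301695 + 91 = -2677424301604$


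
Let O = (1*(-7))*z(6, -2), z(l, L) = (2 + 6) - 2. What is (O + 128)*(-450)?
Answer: -38700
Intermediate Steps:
z(l, L) = 6 (z(l, L) = 8 - 2 = 6)
O = -42 (O = (1*(-7))*6 = -7*6 = -42)
(O + 128)*(-450) = (-42 + 128)*(-450) = 86*(-450) = -38700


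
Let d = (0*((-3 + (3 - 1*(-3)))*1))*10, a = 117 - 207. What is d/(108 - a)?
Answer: 0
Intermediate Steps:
a = -90
d = 0 (d = (0*((-3 + (3 + 3))*1))*10 = (0*((-3 + 6)*1))*10 = (0*(3*1))*10 = (0*3)*10 = 0*10 = 0)
d/(108 - a) = 0/(108 - 1*(-90)) = 0/(108 + 90) = 0/198 = 0*(1/198) = 0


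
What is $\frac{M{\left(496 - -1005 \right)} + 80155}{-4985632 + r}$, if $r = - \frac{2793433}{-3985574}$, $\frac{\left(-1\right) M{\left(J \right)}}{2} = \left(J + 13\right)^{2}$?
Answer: $\frac{17951969877038}{19870602479335} \approx 0.90344$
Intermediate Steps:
$M{\left(J \right)} = - 2 \left(13 + J\right)^{2}$ ($M{\left(J \right)} = - 2 \left(J + 13\right)^{2} = - 2 \left(13 + J\right)^{2}$)
$r = \frac{2793433}{3985574}$ ($r = \left(-2793433\right) \left(- \frac{1}{3985574}\right) = \frac{2793433}{3985574} \approx 0.70089$)
$\frac{M{\left(496 - -1005 \right)} + 80155}{-4985632 + r} = \frac{- 2 \left(13 + \left(496 - -1005\right)\right)^{2} + 80155}{-4985632 + \frac{2793433}{3985574}} = \frac{- 2 \left(13 + \left(496 + 1005\right)\right)^{2} + 80155}{- \frac{19870602479335}{3985574}} = \left(- 2 \left(13 + 1501\right)^{2} + 80155\right) \left(- \frac{3985574}{19870602479335}\right) = \left(- 2 \cdot 1514^{2} + 80155\right) \left(- \frac{3985574}{19870602479335}\right) = \left(\left(-2\right) 2292196 + 80155\right) \left(- \frac{3985574}{19870602479335}\right) = \left(-4584392 + 80155\right) \left(- \frac{3985574}{19870602479335}\right) = \left(-4504237\right) \left(- \frac{3985574}{19870602479335}\right) = \frac{17951969877038}{19870602479335}$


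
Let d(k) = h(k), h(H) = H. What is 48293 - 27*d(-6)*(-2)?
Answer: 47969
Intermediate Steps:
d(k) = k
48293 - 27*d(-6)*(-2) = 48293 - 27*(-6)*(-2) = 48293 - (-162)*(-2) = 48293 - 1*324 = 48293 - 324 = 47969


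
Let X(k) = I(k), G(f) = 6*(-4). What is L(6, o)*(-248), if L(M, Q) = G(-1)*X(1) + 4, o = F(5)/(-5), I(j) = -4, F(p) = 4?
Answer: -24800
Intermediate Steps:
G(f) = -24
X(k) = -4
o = -4/5 (o = 4/(-5) = 4*(-1/5) = -4/5 ≈ -0.80000)
L(M, Q) = 100 (L(M, Q) = -24*(-4) + 4 = 96 + 4 = 100)
L(6, o)*(-248) = 100*(-248) = -24800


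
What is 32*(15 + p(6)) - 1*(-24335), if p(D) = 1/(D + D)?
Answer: 74453/3 ≈ 24818.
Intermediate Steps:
p(D) = 1/(2*D)
32*(15 + p(6)) - 1*(-24335) = 32*(15 + (½)/6) - 1*(-24335) = 32*(15 + (½)*(⅙)) + 24335 = 32*(15 + 1/12) + 24335 = 32*(181/12) + 24335 = 1448/3 + 24335 = 74453/3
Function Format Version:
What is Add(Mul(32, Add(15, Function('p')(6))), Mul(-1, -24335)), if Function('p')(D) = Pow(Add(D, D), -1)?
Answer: Rational(74453, 3) ≈ 24818.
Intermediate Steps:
Function('p')(D) = Mul(Rational(1, 2), Pow(D, -1)) (Function('p')(D) = Pow(Mul(2, D), -1) = Mul(Rational(1, 2), Pow(D, -1)))
Add(Mul(32, Add(15, Function('p')(6))), Mul(-1, -24335)) = Add(Mul(32, Add(15, Mul(Rational(1, 2), Pow(6, -1)))), Mul(-1, -24335)) = Add(Mul(32, Add(15, Mul(Rational(1, 2), Rational(1, 6)))), 24335) = Add(Mul(32, Add(15, Rational(1, 12))), 24335) = Add(Mul(32, Rational(181, 12)), 24335) = Add(Rational(1448, 3), 24335) = Rational(74453, 3)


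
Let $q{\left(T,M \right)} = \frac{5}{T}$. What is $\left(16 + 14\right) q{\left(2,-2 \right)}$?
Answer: $75$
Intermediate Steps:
$\left(16 + 14\right) q{\left(2,-2 \right)} = \left(16 + 14\right) \frac{5}{2} = 30 \cdot 5 \cdot \frac{1}{2} = 30 \cdot \frac{5}{2} = 75$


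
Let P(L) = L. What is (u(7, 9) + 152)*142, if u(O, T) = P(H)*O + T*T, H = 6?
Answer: 39050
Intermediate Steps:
u(O, T) = T² + 6*O (u(O, T) = 6*O + T*T = 6*O + T² = T² + 6*O)
(u(7, 9) + 152)*142 = ((9² + 6*7) + 152)*142 = ((81 + 42) + 152)*142 = (123 + 152)*142 = 275*142 = 39050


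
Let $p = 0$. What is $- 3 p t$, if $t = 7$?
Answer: $0$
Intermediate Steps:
$- 3 p t = \left(-3\right) 0 \cdot 7 = 0 \cdot 7 = 0$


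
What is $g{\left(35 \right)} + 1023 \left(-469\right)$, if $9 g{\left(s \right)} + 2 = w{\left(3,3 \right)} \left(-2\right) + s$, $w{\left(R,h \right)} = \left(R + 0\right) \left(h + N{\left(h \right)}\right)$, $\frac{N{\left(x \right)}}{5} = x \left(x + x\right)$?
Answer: $- \frac{1439536}{3} \approx -4.7985 \cdot 10^{5}$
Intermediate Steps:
$N{\left(x \right)} = 10 x^{2}$ ($N{\left(x \right)} = 5 x \left(x + x\right) = 5 x 2 x = 5 \cdot 2 x^{2} = 10 x^{2}$)
$w{\left(R,h \right)} = R \left(h + 10 h^{2}\right)$ ($w{\left(R,h \right)} = \left(R + 0\right) \left(h + 10 h^{2}\right) = R \left(h + 10 h^{2}\right)$)
$g{\left(s \right)} = - \frac{560}{9} + \frac{s}{9}$ ($g{\left(s \right)} = - \frac{2}{9} + \frac{3 \cdot 3 \left(1 + 10 \cdot 3\right) \left(-2\right) + s}{9} = - \frac{2}{9} + \frac{3 \cdot 3 \left(1 + 30\right) \left(-2\right) + s}{9} = - \frac{2}{9} + \frac{3 \cdot 3 \cdot 31 \left(-2\right) + s}{9} = - \frac{2}{9} + \frac{279 \left(-2\right) + s}{9} = - \frac{2}{9} + \frac{-558 + s}{9} = - \frac{2}{9} + \left(-62 + \frac{s}{9}\right) = - \frac{560}{9} + \frac{s}{9}$)
$g{\left(35 \right)} + 1023 \left(-469\right) = \left(- \frac{560}{9} + \frac{1}{9} \cdot 35\right) + 1023 \left(-469\right) = \left(- \frac{560}{9} + \frac{35}{9}\right) - 479787 = - \frac{175}{3} - 479787 = - \frac{1439536}{3}$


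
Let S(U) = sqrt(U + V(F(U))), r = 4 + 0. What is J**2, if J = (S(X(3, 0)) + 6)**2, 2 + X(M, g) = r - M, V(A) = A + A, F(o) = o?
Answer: (6 + I*sqrt(3))**4 ≈ 657.0 + 1371.8*I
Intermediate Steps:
r = 4
V(A) = 2*A
X(M, g) = 2 - M (X(M, g) = -2 + (4 - M) = 2 - M)
S(U) = sqrt(3)*sqrt(U) (S(U) = sqrt(U + 2*U) = sqrt(3*U) = sqrt(3)*sqrt(U))
J = (6 + I*sqrt(3))**2 (J = (sqrt(3)*sqrt(2 - 1*3) + 6)**2 = (sqrt(3)*sqrt(2 - 3) + 6)**2 = (sqrt(3)*sqrt(-1) + 6)**2 = (sqrt(3)*I + 6)**2 = (I*sqrt(3) + 6)**2 = (6 + I*sqrt(3))**2 ≈ 33.0 + 20.785*I)
J**2 = ((6 + I*sqrt(3))**2)**2 = (6 + I*sqrt(3))**4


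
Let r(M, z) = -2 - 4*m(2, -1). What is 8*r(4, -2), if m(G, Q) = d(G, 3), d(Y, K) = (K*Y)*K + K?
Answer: -688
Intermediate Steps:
d(Y, K) = K + Y*K**2 (d(Y, K) = Y*K**2 + K = K + Y*K**2)
m(G, Q) = 3 + 9*G (m(G, Q) = 3*(1 + 3*G) = 3 + 9*G)
r(M, z) = -86 (r(M, z) = -2 - 4*(3 + 9*2) = -2 - 4*(3 + 18) = -2 - 4*21 = -2 - 84 = -86)
8*r(4, -2) = 8*(-86) = -688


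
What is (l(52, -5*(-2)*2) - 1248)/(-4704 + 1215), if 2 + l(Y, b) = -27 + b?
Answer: 419/1163 ≈ 0.36028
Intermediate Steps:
l(Y, b) = -29 + b (l(Y, b) = -2 + (-27 + b) = -29 + b)
(l(52, -5*(-2)*2) - 1248)/(-4704 + 1215) = ((-29 - 5*(-2)*2) - 1248)/(-4704 + 1215) = ((-29 + 10*2) - 1248)/(-3489) = ((-29 + 20) - 1248)*(-1/3489) = (-9 - 1248)*(-1/3489) = -1257*(-1/3489) = 419/1163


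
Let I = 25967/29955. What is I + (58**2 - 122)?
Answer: 97140077/29955 ≈ 3242.9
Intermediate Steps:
I = 25967/29955 (I = 25967*(1/29955) = 25967/29955 ≈ 0.86687)
I + (58**2 - 122) = 25967/29955 + (58**2 - 122) = 25967/29955 + (3364 - 122) = 25967/29955 + 3242 = 97140077/29955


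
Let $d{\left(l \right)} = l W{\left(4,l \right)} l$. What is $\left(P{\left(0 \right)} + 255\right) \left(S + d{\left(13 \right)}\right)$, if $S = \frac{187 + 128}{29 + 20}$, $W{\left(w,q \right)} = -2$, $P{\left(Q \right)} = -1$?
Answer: $- \frac{589534}{7} \approx -84219.0$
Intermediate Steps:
$d{\left(l \right)} = - 2 l^{2}$ ($d{\left(l \right)} = l \left(-2\right) l = - 2 l l = - 2 l^{2}$)
$S = \frac{45}{7}$ ($S = \frac{315}{49} = 315 \cdot \frac{1}{49} = \frac{45}{7} \approx 6.4286$)
$\left(P{\left(0 \right)} + 255\right) \left(S + d{\left(13 \right)}\right) = \left(-1 + 255\right) \left(\frac{45}{7} - 2 \cdot 13^{2}\right) = 254 \left(\frac{45}{7} - 338\right) = 254 \left(- \frac{2321}{7}\right) = - \frac{589534}{7}$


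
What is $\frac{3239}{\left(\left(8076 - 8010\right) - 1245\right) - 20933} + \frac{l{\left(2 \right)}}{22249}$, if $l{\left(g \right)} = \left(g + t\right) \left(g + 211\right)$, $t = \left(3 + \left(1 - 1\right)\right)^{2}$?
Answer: $- \frac{20256095}{491969888} \approx -0.041173$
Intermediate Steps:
$t = 9$ ($t = \left(3 + 0\right)^{2} = 3^{2} = 9$)
$l{\left(g \right)} = \left(9 + g\right) \left(211 + g\right)$ ($l{\left(g \right)} = \left(g + 9\right) \left(g + 211\right) = \left(9 + g\right) \left(211 + g\right)$)
$\frac{3239}{\left(\left(8076 - 8010\right) - 1245\right) - 20933} + \frac{l{\left(2 \right)}}{22249} = \frac{3239}{\left(\left(8076 - 8010\right) - 1245\right) - 20933} + \frac{1899 + 2^{2} + 220 \cdot 2}{22249} = \frac{3239}{\left(66 - 1245\right) - 20933} + \left(1899 + 4 + 440\right) \frac{1}{22249} = \frac{3239}{-1179 - 20933} + 2343 \cdot \frac{1}{22249} = \frac{3239}{-22112} + \frac{2343}{22249} = 3239 \left(- \frac{1}{22112}\right) + \frac{2343}{22249} = - \frac{3239}{22112} + \frac{2343}{22249} = - \frac{20256095}{491969888}$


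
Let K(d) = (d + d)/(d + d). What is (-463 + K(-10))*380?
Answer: -175560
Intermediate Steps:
K(d) = 1 (K(d) = (2*d)/((2*d)) = (2*d)*(1/(2*d)) = 1)
(-463 + K(-10))*380 = (-463 + 1)*380 = -462*380 = -175560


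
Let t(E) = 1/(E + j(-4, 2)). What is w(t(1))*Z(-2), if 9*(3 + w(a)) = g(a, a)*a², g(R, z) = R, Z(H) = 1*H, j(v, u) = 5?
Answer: 5831/972 ≈ 5.9990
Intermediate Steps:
Z(H) = H
t(E) = 1/(5 + E) (t(E) = 1/(E + 5) = 1/(5 + E))
w(a) = -3 + a³/9 (w(a) = -3 + (a*a²)/9 = -3 + a³/9)
w(t(1))*Z(-2) = (-3 + (1/(5 + 1))³/9)*(-2) = (-3 + (1/6)³/9)*(-2) = (-3 + (⅙)³/9)*(-2) = (-3 + (⅑)*(1/216))*(-2) = (-3 + 1/1944)*(-2) = -5831/1944*(-2) = 5831/972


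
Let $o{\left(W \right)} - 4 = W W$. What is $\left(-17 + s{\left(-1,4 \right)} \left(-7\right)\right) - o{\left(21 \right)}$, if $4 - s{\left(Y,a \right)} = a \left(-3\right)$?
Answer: $-574$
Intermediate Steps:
$o{\left(W \right)} = 4 + W^{2}$ ($o{\left(W \right)} = 4 + W W = 4 + W^{2}$)
$s{\left(Y,a \right)} = 4 + 3 a$ ($s{\left(Y,a \right)} = 4 - a \left(-3\right) = 4 - - 3 a = 4 + 3 a$)
$\left(-17 + s{\left(-1,4 \right)} \left(-7\right)\right) - o{\left(21 \right)} = \left(-17 + \left(4 + 3 \cdot 4\right) \left(-7\right)\right) - \left(4 + 21^{2}\right) = \left(-17 + \left(4 + 12\right) \left(-7\right)\right) - \left(4 + 441\right) = \left(-17 + 16 \left(-7\right)\right) - 445 = \left(-17 - 112\right) - 445 = -129 - 445 = -574$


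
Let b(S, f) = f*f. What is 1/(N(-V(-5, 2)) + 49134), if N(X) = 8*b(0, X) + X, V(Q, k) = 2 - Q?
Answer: 1/49519 ≈ 2.0194e-5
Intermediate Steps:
b(S, f) = f²
N(X) = X + 8*X² (N(X) = 8*X² + X = X + 8*X²)
1/(N(-V(-5, 2)) + 49134) = 1/((-(2 - 1*(-5)))*(1 + 8*(-(2 - 1*(-5)))) + 49134) = 1/((-(2 + 5))*(1 + 8*(-(2 + 5))) + 49134) = 1/((-1*7)*(1 + 8*(-1*7)) + 49134) = 1/(-7*(1 + 8*(-7)) + 49134) = 1/(-7*(1 - 56) + 49134) = 1/(-7*(-55) + 49134) = 1/(385 + 49134) = 1/49519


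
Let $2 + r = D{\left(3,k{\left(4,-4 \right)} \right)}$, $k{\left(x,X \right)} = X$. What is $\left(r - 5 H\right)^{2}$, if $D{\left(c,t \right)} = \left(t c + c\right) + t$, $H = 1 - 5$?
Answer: $25$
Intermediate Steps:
$H = -4$
$D{\left(c,t \right)} = c + t + c t$ ($D{\left(c,t \right)} = \left(c t + c\right) + t = \left(c + c t\right) + t = c + t + c t$)
$r = -15$ ($r = -2 + \left(3 - 4 + 3 \left(-4\right)\right) = -2 - 13 = -15$)
$\left(r - 5 H\right)^{2} = \left(-15 - -20\right)^{2} = \left(-15 + 20\right)^{2} = 5^{2} = 25$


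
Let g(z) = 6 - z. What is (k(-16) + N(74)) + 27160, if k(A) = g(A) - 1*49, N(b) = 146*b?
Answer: 37937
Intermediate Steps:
k(A) = -43 - A (k(A) = (6 - A) - 1*49 = (6 - A) - 49 = -43 - A)
(k(-16) + N(74)) + 27160 = ((-43 - 1*(-16)) + 146*74) + 27160 = ((-43 + 16) + 10804) + 27160 = (-27 + 10804) + 27160 = 10777 + 27160 = 37937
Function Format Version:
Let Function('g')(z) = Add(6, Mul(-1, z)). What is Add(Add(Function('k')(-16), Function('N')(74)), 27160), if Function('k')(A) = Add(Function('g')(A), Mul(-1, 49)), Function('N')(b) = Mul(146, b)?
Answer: 37937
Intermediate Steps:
Function('k')(A) = Add(-43, Mul(-1, A)) (Function('k')(A) = Add(Add(6, Mul(-1, A)), Mul(-1, 49)) = Add(Add(6, Mul(-1, A)), -49) = Add(-43, Mul(-1, A)))
Add(Add(Function('k')(-16), Function('N')(74)), 27160) = Add(Add(Add(-43, Mul(-1, -16)), Mul(146, 74)), 27160) = Add(Add(Add(-43, 16), 10804), 27160) = Add(Add(-27, 10804), 27160) = Add(10777, 27160) = 37937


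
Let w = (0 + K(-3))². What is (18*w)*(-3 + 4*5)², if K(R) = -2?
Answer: 20808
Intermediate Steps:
w = 4 (w = (0 - 2)² = (-2)² = 4)
(18*w)*(-3 + 4*5)² = (18*4)*(-3 + 4*5)² = 72*(-3 + 20)² = 72*17² = 72*289 = 20808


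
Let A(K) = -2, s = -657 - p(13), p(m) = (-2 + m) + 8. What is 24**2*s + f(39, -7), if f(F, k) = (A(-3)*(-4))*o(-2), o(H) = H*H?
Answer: -389344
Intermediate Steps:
o(H) = H**2
p(m) = 6 + m
s = -676 (s = -657 - (6 + 13) = -657 - 1*19 = -657 - 19 = -676)
f(F, k) = 32 (f(F, k) = -2*(-4)*(-2)**2 = 8*4 = 32)
24**2*s + f(39, -7) = 24**2*(-676) + 32 = 576*(-676) + 32 = -389376 + 32 = -389344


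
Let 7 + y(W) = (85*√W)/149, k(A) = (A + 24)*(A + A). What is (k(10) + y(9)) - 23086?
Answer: -3339282/149 ≈ -22411.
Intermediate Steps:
k(A) = 2*A*(24 + A) (k(A) = (24 + A)*(2*A) = 2*A*(24 + A))
y(W) = -7 + 85*√W/149 (y(W) = -7 + (85*√W)/149 = -7 + (85*√W)*(1/149) = -7 + 85*√W/149)
(k(10) + y(9)) - 23086 = (2*10*(24 + 10) + (-7 + 85*√9/149)) - 23086 = (2*10*34 + (-7 + (85/149)*3)) - 23086 = (680 + (-7 + 255/149)) - 23086 = (680 - 788/149) - 23086 = 100532/149 - 23086 = -3339282/149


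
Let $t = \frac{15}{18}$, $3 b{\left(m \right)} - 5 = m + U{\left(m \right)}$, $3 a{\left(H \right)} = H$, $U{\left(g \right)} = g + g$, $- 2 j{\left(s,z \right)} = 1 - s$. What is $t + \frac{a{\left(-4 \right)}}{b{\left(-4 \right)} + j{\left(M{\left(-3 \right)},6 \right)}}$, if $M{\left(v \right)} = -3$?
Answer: $\frac{89}{78} \approx 1.141$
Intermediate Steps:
$j{\left(s,z \right)} = - \frac{1}{2} + \frac{s}{2}$ ($j{\left(s,z \right)} = - \frac{1 - s}{2} = - \frac{1}{2} + \frac{s}{2}$)
$U{\left(g \right)} = 2 g$
$a{\left(H \right)} = \frac{H}{3}$
$b{\left(m \right)} = \frac{5}{3} + m$ ($b{\left(m \right)} = \frac{5}{3} + \frac{m + 2 m}{3} = \frac{5}{3} + \frac{3 m}{3} = \frac{5}{3} + m$)
$t = \frac{5}{6}$ ($t = 15 \cdot \frac{1}{18} = \frac{5}{6} \approx 0.83333$)
$t + \frac{a{\left(-4 \right)}}{b{\left(-4 \right)} + j{\left(M{\left(-3 \right)},6 \right)}} = \frac{5}{6} + \frac{\frac{1}{3} \left(-4\right)}{\left(\frac{5}{3} - 4\right) + \left(- \frac{1}{2} + \frac{1}{2} \left(-3\right)\right)} = \frac{5}{6} + \frac{1}{- \frac{7}{3} - 2} \left(- \frac{4}{3}\right) = \frac{5}{6} + \frac{1}{- \frac{13}{3}} \left(- \frac{4}{3}\right) = \frac{5}{6} - - \frac{4}{13} = \frac{5}{6} + \frac{4}{13} = \frac{89}{78}$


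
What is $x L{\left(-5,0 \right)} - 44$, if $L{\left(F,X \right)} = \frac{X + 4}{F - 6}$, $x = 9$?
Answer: $- \frac{520}{11} \approx -47.273$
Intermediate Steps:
$L{\left(F,X \right)} = \frac{4 + X}{-6 + F}$
$x L{\left(-5,0 \right)} - 44 = 9 \frac{4 + 0}{-6 - 5} - 44 = 9 \frac{1}{-11} \cdot 4 - 44 = 9 \left(\left(- \frac{1}{11}\right) 4\right) - 44 = 9 \left(- \frac{4}{11}\right) - 44 = - \frac{36}{11} - 44 = - \frac{520}{11}$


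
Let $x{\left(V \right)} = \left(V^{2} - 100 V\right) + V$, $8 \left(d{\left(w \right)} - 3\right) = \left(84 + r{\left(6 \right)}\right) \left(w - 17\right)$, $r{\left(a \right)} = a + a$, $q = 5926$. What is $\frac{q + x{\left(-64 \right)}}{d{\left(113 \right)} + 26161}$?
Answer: $\frac{8179}{13658} \approx 0.59884$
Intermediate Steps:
$r{\left(a \right)} = 2 a$
$d{\left(w \right)} = -201 + 12 w$ ($d{\left(w \right)} = 3 + \frac{\left(84 + 2 \cdot 6\right) \left(w - 17\right)}{8} = 3 + \frac{\left(84 + 12\right) \left(-17 + w\right)}{8} = 3 + \frac{96 \left(-17 + w\right)}{8} = 3 + \frac{-1632 + 96 w}{8} = 3 + \left(-204 + 12 w\right) = -201 + 12 w$)
$x{\left(V \right)} = V^{2} - 99 V$
$\frac{q + x{\left(-64 \right)}}{d{\left(113 \right)} + 26161} = \frac{5926 - 64 \left(-99 - 64\right)}{\left(-201 + 12 \cdot 113\right) + 26161} = \frac{5926 - -10432}{\left(-201 + 1356\right) + 26161} = \frac{5926 + 10432}{1155 + 26161} = \frac{16358}{27316} = 16358 \cdot \frac{1}{27316} = \frac{8179}{13658}$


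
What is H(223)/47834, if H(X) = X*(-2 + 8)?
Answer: 669/23917 ≈ 0.027972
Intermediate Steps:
H(X) = 6*X (H(X) = X*6 = 6*X)
H(223)/47834 = (6*223)/47834 = 1338*(1/47834) = 669/23917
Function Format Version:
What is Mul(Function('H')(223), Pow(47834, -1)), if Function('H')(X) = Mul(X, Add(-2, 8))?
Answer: Rational(669, 23917) ≈ 0.027972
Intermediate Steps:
Function('H')(X) = Mul(6, X) (Function('H')(X) = Mul(X, 6) = Mul(6, X))
Mul(Function('H')(223), Pow(47834, -1)) = Mul(Mul(6, 223), Pow(47834, -1)) = Mul(1338, Rational(1, 47834)) = Rational(669, 23917)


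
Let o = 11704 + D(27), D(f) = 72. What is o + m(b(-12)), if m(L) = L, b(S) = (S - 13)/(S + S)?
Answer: 282649/24 ≈ 11777.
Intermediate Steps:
b(S) = (-13 + S)/(2*S) (b(S) = (-13 + S)/((2*S)) = (-13 + S)*(1/(2*S)) = (-13 + S)/(2*S))
o = 11776 (o = 11704 + 72 = 11776)
o + m(b(-12)) = 11776 + (½)*(-13 - 12)/(-12) = 11776 + (½)*(-1/12)*(-25) = 11776 + 25/24 = 282649/24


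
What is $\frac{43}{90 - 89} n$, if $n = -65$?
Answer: $-2795$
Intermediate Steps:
$\frac{43}{90 - 89} n = \frac{43}{90 - 89} \left(-65\right) = \frac{43}{1} \left(-65\right) = 43 \cdot 1 \left(-65\right) = 43 \left(-65\right) = -2795$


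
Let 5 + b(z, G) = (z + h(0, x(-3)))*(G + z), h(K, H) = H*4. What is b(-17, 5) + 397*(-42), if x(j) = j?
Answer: -16331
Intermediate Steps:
h(K, H) = 4*H
b(z, G) = -5 + (-12 + z)*(G + z) (b(z, G) = -5 + (z + 4*(-3))*(G + z) = -5 + (z - 12)*(G + z) = -5 + (-12 + z)*(G + z))
b(-17, 5) + 397*(-42) = (-5 + (-17)**2 - 12*5 - 12*(-17) + 5*(-17)) + 397*(-42) = (-5 + 289 - 60 + 204 - 85) - 16674 = 343 - 16674 = -16331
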